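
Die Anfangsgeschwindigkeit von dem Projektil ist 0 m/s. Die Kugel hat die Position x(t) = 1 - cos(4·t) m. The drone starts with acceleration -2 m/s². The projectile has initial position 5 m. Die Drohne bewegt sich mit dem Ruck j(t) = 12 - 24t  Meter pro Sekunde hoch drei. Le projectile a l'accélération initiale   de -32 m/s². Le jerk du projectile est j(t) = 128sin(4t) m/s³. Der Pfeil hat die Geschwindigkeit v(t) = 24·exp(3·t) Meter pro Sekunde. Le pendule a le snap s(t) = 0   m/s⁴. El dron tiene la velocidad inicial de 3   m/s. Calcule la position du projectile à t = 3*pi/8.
Nous devons trouver la primitive de notre équation du jerk j(t) = 128·sin(4·t) 3 fois. L'intégrale du jerk, avec a(0) = -32, donne l'accélération: a(t) = -32·cos(4·t). En intégrant l'accélération et en utilisant la condition initiale v(0) = 0, nous obtenons v(t) = -8·sin(4·t). En intégrant la vitesse et en utilisant la condition initiale x(0) = 5, nous obtenons x(t) = 2·cos(4·t) + 3. Nous avons la position x(t) = 2·cos(4·t) + 3. En substituant t = 3*pi/8: x(3*pi/8) = 3.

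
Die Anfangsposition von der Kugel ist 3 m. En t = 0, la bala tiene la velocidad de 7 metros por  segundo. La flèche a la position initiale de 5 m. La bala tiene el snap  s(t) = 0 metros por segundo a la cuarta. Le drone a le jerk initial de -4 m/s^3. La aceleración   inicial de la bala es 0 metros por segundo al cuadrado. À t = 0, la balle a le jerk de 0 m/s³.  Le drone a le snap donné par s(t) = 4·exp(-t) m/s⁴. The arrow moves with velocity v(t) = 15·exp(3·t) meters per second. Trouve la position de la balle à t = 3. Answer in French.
Nous devons trouver l'intégrale de notre équation du snap s(t) = 0 4 fois. La primitive du snap est le jerk. En utilisant j(0) = 0, nous obtenons j(t) = 0. L'intégrale du jerk, avec a(0) = 0, donne l'accélération: a(t) = 0. La primitive de l'accélération, avec v(0) = 7, donne la vitesse: v(t) = 7. En prenant ∫v(t)dt et en appliquant x(0) = 3, nous trouvons x(t) = 7·t + 3. Nous avons la position x(t) = 7·t + 3. En substituant t = 3: x(3) = 24.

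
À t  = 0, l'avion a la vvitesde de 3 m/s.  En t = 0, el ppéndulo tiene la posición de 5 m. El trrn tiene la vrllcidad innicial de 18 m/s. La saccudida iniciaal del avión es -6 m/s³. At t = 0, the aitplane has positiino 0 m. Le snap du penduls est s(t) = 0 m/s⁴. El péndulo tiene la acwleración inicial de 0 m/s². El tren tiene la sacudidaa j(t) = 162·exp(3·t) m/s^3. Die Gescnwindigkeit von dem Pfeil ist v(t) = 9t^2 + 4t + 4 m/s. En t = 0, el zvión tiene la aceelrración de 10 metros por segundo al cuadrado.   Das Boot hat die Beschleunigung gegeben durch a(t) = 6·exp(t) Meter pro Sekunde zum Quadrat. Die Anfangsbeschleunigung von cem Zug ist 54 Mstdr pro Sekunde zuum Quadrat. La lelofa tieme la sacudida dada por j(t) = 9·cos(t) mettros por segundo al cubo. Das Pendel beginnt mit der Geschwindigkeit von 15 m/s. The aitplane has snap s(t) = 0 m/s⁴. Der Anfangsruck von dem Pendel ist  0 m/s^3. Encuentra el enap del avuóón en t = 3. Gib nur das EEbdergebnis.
El snap en t = 3 es s = 0.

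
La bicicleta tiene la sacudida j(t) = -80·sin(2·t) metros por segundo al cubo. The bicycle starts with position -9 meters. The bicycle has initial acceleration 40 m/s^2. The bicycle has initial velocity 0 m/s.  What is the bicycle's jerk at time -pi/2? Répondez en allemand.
Wir haben den Ruck j(t) = -80·sin(2·t). Durch Einsetzen von t = -pi/2: j(-pi/2) = 0.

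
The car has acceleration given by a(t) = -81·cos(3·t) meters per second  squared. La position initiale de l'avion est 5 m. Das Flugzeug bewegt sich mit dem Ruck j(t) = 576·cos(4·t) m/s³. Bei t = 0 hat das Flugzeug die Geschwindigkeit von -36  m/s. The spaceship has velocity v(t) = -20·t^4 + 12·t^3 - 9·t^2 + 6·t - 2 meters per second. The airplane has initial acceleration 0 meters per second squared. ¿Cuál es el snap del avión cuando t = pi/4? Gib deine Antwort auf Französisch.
Pour résoudre ceci, nous devons prendre 1 dérivée de notre équation du jerk j(t) = 576·cos(4·t). En dérivant le jerk, nous obtenons le snap: s(t) = -2304·sin(4·t). Nous avons le snap s(t) = -2304·sin(4·t). En substituant t = pi/4: s(pi/4) = 0.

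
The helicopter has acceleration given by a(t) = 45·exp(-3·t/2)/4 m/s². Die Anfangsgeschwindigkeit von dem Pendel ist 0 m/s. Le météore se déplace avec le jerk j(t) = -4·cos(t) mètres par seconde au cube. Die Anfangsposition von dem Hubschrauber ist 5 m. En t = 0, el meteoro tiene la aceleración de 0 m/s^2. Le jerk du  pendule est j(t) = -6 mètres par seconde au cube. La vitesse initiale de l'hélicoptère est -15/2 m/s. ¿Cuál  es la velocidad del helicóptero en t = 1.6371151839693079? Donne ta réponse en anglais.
To solve this, we need to take 1 antiderivative of our acceleration equation a(t) = 45·exp(-3·t/2)/4. Taking ∫a(t)dt and applying v(0) = -15/2, we find v(t) = -15·exp(-3·t/2)/2. We have velocity v(t) = -15·exp(-3·t/2)/2. Substituting t = 1.6371151839693079: v(1.6371151839693079) = -0.643540861317058.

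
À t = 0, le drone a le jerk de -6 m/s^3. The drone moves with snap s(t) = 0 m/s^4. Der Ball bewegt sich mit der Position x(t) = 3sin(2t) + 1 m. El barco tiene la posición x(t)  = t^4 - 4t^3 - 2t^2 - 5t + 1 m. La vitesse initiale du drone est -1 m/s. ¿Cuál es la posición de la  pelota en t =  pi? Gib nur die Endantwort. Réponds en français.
x(pi) = 1.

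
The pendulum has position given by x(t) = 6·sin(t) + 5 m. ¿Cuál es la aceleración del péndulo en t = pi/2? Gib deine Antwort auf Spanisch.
Debemos derivar nuestra ecuación de la posición x(t) = 6·sin(t) + 5 2 veces. Derivando la posición, obtenemos la velocidad: v(t) = 6·cos(t). Tomando d/dt de v(t), encontramos a(t) = -6·sin(t). De la ecuación de la aceleración a(t) = -6·sin(t), sustituimos t = pi/2 para obtener a = -6.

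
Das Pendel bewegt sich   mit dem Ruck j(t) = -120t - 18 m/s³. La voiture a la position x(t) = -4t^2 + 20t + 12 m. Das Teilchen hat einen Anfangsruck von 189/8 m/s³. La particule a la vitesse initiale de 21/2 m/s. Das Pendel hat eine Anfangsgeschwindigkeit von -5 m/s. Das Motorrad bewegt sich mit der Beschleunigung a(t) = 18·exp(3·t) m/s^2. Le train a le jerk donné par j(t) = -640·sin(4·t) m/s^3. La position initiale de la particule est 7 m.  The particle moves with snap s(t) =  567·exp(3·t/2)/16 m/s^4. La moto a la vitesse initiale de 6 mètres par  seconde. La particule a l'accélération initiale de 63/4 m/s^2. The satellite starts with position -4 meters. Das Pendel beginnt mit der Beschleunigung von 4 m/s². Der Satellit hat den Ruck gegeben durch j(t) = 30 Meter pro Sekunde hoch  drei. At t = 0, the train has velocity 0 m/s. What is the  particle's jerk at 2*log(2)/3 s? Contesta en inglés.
Starting from snap s(t) = 567·exp(3·t/2)/16, we take 1 antiderivative. Integrating snap and using the initial condition j(0) = 189/8, we get j(t) = 189·exp(3·t/2)/8. We have jerk j(t) = 189·exp(3·t/2)/8. Substituting t = 2*log(2)/3: j(2*log(2)/3) = 189/4.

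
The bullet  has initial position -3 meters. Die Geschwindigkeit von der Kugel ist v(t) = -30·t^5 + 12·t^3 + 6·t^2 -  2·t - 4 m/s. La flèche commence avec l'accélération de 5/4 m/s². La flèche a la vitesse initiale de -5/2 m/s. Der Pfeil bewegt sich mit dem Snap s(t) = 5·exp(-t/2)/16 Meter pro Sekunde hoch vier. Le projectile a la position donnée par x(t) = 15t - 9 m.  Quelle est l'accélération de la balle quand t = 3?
Nous devons dériver notre équation de la vitesse v(t) = -30·t^5 + 12·t^3 + 6·t^2 - 2·t - 4 1 fois. En prenant d/dt de v(t), nous trouvons a(t) = -150·t^4 + 36·t^2 + 12·t - 2. En utilisant a(t) = -150·t^4 + 36·t^2 + 12·t - 2 et en substituant t = 3, nous trouvons a = -11792.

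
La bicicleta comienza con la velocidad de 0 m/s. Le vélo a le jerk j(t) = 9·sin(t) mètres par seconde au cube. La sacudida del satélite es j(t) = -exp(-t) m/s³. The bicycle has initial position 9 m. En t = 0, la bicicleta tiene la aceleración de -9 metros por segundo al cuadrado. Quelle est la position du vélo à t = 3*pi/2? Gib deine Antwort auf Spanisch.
Partiendo de la sacudida j(t) = 9·sin(t), tomamos 3 integrales. La antiderivada de la sacudida, con a(0) = -9, da la aceleración: a(t) = -9·cos(t). Tomando ∫a(t)dt y aplicando v(0) = 0, encontramos v(t) = -9·sin(t). Tomando ∫v(t)dt y aplicando x(0) = 9, encontramos x(t) = 9·cos(t). Usando x(t) = 9·cos(t) y sustituyendo t = 3*pi/2, encontramos x = 0.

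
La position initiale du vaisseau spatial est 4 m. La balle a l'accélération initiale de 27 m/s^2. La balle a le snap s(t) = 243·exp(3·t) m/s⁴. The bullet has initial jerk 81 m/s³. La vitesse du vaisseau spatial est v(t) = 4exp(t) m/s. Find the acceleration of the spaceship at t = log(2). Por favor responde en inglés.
To solve this, we need to take 1 derivative of our velocity equation v(t) = 4·exp(t). The derivative of velocity gives acceleration: a(t) = 4·exp(t). From the given acceleration equation a(t) = 4·exp(t), we substitute t = log(2) to get a = 8.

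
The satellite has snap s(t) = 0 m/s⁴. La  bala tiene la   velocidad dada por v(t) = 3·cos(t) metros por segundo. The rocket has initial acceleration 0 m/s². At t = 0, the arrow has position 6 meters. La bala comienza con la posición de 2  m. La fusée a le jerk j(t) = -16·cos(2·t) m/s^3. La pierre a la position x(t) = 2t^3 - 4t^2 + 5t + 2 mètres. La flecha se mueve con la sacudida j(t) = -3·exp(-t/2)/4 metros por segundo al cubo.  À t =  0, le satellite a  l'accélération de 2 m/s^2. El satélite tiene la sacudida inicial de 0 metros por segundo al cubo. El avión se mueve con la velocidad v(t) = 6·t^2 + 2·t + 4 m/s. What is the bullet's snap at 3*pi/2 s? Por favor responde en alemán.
Wir müssen unsere Gleichung für die Geschwindigkeit v(t) = 3·cos(t) 3-mal ableiten. Die Ableitung von der Geschwindigkeit ergibt die Beschleunigung: a(t) = -3·sin(t). Mit d/dt von a(t) finden wir j(t) = -3·cos(t). Die Ableitung von dem Ruck ergibt den Snap: s(t) = 3·sin(t). Wir haben den Snap s(t) = 3·sin(t). Durch Einsetzen von t = 3*pi/2: s(3*pi/2) = -3.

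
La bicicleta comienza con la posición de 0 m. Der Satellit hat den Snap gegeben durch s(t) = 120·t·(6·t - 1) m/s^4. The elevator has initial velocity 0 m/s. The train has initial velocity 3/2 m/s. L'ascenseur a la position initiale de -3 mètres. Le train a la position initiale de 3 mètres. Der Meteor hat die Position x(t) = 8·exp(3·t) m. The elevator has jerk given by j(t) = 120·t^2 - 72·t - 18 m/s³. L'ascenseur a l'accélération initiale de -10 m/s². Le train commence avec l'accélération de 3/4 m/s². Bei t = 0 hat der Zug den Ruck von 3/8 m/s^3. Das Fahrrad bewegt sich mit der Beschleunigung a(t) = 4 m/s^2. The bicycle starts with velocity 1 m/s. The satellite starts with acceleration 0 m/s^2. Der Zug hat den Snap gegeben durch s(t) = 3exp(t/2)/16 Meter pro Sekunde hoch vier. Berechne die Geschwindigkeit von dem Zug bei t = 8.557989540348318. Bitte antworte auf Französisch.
En partant du snap s(t) = 3·exp(t/2)/16, nous prenons 3 primitives. En intégrant le snap et en utilisant la condition initiale j(0) = 3/8, nous obtenons j(t) = 3·exp(t/2)/8. La primitive du jerk est l'accélération. En utilisant a(0) = 3/4, nous obtenons a(t) = 3·exp(t/2)/4. La primitive de l'accélération est la vitesse. En utilisant v(0) = 3/2, nous obtenons v(t) = 3·exp(t/2)/2. En utilisant v(t) = 3·exp(t/2)/2 et en substituant t = 8.557989540348318, nous trouvons v = 108.251787373776.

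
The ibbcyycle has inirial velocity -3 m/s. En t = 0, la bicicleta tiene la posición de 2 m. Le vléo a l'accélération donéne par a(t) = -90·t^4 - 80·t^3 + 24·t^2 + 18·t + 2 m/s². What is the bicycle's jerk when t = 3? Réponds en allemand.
Ausgehend von der Beschleunigung a(t) = -90·t^4 - 80·t^3 + 24·t^2 + 18·t + 2, nehmen wir 1 Ableitung. Mit d/dt von a(t) finden wir j(t) = -360·t^3 - 240·t^2 + 48·t + 18. Aus der Gleichung für den Ruck j(t) = -360·t^3 - 240·t^2 + 48·t + 18, setzen wir t = 3 ein und erhalten j = -11718.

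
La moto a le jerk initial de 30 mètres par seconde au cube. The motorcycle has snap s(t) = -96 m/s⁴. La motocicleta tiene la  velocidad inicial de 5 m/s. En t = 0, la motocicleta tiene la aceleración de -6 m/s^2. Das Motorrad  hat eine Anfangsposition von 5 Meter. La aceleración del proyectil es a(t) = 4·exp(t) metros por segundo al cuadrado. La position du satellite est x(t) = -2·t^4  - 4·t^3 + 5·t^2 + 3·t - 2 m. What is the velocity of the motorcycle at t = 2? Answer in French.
Pour résoudre ceci, nous devons prendre 3 intégrales de notre équation du snap s(t) = -96. En intégrant le snap et en utilisant la condition initiale j(0) = 30, nous obtenons j(t) = 30 - 96·t. La primitive du jerk, avec a(0) = -6, donne l'accélération: a(t) = -48·t^2 + 30·t - 6. La primitive de l'accélération, avec v(0) = 5, donne la vitesse: v(t) = -16·t^3 + 15·t^2 - 6·t + 5. De l'équation de la vitesse v(t) = -16·t^3 + 15·t^2 - 6·t + 5, nous substituons t = 2 pour obtenir v = -75.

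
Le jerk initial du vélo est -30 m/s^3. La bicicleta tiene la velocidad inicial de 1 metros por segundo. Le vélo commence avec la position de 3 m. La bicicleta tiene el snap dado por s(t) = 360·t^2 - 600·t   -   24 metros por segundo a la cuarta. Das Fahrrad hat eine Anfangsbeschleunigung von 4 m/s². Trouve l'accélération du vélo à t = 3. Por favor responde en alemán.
Wir müssen unsere Gleichung für den Snap s(t) = 360·t^2 - 600·t - 24 2-mal integrieren. Die Stammfunktion von dem Snap ist der Ruck. Mit j(0) = -30 erhalten wir j(t) = 120·t^3 - 300·t^2 - 24·t - 30. Die Stammfunktion von dem Ruck, mit a(0) = 4, ergibt die Beschleunigung: a(t) = 30·t^4 - 100·t^3 - 12·t^2 - 30·t + 4. Mit a(t) = 30·t^4 - 100·t^3 - 12·t^2 - 30·t + 4 und Einsetzen von t = 3, finden wir a = -464.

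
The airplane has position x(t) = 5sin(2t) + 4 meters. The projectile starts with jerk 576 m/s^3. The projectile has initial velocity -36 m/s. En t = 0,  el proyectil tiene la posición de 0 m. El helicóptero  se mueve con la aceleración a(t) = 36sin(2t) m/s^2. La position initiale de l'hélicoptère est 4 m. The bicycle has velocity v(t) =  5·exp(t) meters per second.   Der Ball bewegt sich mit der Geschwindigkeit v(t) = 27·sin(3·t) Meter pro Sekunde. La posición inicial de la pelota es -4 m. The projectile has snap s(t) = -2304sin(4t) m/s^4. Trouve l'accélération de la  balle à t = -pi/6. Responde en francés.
Nous devons dériver notre équation de la vitesse v(t) = 27·sin(3·t) 1 fois. La dérivée de la vitesse donne l'accélération: a(t) = 81·cos(3·t). En utilisant a(t) = 81·cos(3·t) et en substituant t = -pi/6, nous trouvons a = 0.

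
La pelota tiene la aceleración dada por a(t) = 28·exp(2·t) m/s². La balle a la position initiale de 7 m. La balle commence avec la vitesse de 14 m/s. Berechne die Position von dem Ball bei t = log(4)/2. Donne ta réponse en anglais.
Starting from acceleration a(t) = 28·exp(2·t), we take 2 antiderivatives. Finding the antiderivative of a(t) and using v(0) = 14: v(t) = 14·exp(2·t). Taking ∫v(t)dt and applying x(0) = 7, we find x(t) = 7·exp(2·t). We have position x(t) = 7·exp(2·t). Substituting t = log(4)/2: x(log(4)/2) = 28.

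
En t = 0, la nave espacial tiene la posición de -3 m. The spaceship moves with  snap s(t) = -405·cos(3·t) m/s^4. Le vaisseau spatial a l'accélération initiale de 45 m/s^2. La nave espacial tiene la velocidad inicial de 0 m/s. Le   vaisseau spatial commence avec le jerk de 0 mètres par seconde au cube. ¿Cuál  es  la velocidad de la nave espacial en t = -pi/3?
Para resolver esto, necesitamos tomar 3 integrales de nuestra ecuación del snap s(t) = -405·cos(3·t). La antiderivada del snap, con j(0) = 0, da la sacudida: j(t) = -135·sin(3·t). La integral de la sacudida, con a(0) = 45, da la aceleración: a(t) = 45·cos(3·t). La integral de la aceleración es la velocidad. Usando v(0) = 0, obtenemos v(t) = 15·sin(3·t). Usando v(t) = 15·sin(3·t) y sustituyendo t = -pi/3, encontramos v = 0.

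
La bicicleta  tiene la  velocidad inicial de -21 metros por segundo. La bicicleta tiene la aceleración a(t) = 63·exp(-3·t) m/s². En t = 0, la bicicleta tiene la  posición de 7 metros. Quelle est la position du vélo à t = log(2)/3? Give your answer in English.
We need to integrate our acceleration equation a(t) = 63·exp(-3·t) 2 times. Integrating acceleration and using the initial condition v(0) = -21, we get v(t) = -21·exp(-3·t). Integrating velocity and using the initial condition x(0) = 7, we get x(t) = 7·exp(-3·t). We have position x(t) = 7·exp(-3·t). Substituting t = log(2)/3: x(log(2)/3) = 7/2.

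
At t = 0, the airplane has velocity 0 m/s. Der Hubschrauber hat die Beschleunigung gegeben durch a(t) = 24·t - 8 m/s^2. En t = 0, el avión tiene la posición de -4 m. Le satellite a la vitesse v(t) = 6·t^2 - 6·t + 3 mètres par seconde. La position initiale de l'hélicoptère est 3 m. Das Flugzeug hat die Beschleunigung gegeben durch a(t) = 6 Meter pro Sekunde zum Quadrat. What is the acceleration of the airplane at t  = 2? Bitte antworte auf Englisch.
Using a(t) = 6 and substituting t = 2, we find a = 6.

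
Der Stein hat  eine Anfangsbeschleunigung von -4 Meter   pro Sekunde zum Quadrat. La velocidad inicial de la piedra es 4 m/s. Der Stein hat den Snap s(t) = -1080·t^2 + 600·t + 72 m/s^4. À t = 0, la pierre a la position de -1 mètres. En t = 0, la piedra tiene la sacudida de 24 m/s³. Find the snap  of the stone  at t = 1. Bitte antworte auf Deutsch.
Mit s(t) = -1080·t^2 + 600·t + 72 und Einsetzen von t = 1, finden wir s = -408.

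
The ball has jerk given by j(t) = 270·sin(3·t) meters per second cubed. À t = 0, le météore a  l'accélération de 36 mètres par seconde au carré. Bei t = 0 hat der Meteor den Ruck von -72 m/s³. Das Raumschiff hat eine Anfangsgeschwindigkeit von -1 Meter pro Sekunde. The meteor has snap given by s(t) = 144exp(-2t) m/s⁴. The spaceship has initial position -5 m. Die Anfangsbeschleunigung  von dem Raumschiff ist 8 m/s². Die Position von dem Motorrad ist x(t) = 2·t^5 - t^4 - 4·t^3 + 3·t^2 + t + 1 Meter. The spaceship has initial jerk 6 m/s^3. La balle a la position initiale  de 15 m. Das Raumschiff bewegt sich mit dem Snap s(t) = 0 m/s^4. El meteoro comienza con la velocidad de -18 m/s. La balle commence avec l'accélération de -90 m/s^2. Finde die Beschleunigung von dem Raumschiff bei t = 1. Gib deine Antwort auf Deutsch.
Wir müssen das Integral unserer Gleichung für den Snap s(t) = 0 2-mal finden. Die Stammfunktion von dem Snap, mit j(0) = 6, ergibt den Ruck: j(t) = 6. Das Integral von dem Ruck, mit a(0) = 8, ergibt die Beschleunigung: a(t) = 6·t + 8. Aus der Gleichung für die Beschleunigung a(t) = 6·t + 8, setzen wir t = 1 ein und erhalten a = 14.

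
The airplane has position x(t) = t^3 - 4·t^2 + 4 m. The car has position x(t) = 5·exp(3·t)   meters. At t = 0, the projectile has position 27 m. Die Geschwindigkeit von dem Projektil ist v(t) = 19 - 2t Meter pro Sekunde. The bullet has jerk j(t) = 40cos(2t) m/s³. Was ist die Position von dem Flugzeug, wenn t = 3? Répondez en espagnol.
Usando x(t) = t^3 - 4·t^2 + 4 y sustituyendo t = 3, encontramos x = -5.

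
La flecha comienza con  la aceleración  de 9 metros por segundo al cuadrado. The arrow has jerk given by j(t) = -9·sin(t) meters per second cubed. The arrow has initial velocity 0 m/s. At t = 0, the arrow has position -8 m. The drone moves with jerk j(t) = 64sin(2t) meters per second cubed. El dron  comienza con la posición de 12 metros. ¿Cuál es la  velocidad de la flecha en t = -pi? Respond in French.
Nous devons trouver l'intégrale de notre équation du jerk j(t) = -9·sin(t) 2 fois. En intégrant le jerk et en utilisant la condition initiale a(0) = 9, nous obtenons a(t) = 9·cos(t). En prenant ∫a(t)dt et en appliquant v(0) = 0, nous trouvons v(t) = 9·sin(t). En utilisant v(t) = 9·sin(t) et en substituant t = -pi, nous trouvons v = 0.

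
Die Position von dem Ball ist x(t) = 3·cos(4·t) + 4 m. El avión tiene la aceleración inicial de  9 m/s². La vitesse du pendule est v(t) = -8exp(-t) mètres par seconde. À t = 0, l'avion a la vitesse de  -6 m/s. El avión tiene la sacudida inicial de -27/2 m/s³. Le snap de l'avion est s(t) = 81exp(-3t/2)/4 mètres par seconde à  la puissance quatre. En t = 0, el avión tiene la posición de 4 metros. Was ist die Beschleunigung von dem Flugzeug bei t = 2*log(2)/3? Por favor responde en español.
Necesitamos integrar nuestra ecuación del snap s(t) = 81·exp(-3·t/2)/4 2 veces. Tomando ∫s(t)dt y aplicando j(0) = -27/2, encontramos j(t) = -27·exp(-3·t/2)/2. Integrando la sacudida y usando la condición inicial a(0) = 9, obtenemos a(t) = 9·exp(-3·t/2). Tenemos la aceleración a(t) = 9·exp(-3·t/2). Sustituyendo t = 2*log(2)/3: a(2*log(2)/3) = 9/2.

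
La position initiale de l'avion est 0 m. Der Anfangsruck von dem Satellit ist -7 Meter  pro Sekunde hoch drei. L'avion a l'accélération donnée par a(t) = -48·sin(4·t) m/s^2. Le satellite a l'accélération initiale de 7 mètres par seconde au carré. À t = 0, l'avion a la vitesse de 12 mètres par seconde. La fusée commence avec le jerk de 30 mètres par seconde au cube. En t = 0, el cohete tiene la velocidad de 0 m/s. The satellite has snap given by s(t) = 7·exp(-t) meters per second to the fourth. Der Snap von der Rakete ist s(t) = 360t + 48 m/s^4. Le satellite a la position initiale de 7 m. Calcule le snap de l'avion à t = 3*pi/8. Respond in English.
We must differentiate our acceleration equation a(t) = -48·sin(4·t) 2 times. Differentiating acceleration, we get jerk: j(t) = -192·cos(4·t). The derivative of jerk gives snap: s(t) = 768·sin(4·t). From the given snap equation s(t) = 768·sin(4·t), we substitute t = 3*pi/8 to get s = -768.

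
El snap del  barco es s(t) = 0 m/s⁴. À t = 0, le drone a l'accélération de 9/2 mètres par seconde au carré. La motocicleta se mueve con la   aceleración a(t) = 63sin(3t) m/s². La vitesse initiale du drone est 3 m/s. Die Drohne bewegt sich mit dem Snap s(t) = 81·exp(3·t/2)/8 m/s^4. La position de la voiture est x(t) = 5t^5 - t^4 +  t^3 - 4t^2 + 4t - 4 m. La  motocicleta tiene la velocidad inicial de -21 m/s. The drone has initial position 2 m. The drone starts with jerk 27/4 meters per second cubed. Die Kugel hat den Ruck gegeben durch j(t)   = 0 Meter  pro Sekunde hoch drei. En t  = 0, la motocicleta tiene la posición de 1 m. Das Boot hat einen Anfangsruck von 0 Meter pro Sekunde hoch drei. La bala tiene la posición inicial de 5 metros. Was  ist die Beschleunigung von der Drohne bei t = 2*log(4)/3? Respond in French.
Pour résoudre ceci, nous devons prendre 2 primitives de notre équation du snap s(t) = 81·exp(3·t/2)/8. L'intégrale du snap est le jerk. En utilisant j(0) = 27/4, nous obtenons j(t) = 27·exp(3·t/2)/4. L'intégrale du jerk, avec a(0) = 9/2, donne l'accélération: a(t) = 9·exp(3·t/2)/2. En utilisant a(t) = 9·exp(3·t/2)/2 et en substituant t = 2*log(4)/3, nous trouvons a = 18.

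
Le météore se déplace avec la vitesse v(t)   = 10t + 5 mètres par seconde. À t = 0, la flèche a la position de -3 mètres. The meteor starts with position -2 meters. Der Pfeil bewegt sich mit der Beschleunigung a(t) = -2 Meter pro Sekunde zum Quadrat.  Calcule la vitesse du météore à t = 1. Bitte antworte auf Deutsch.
Mit v(t) = 10·t + 5 und Einsetzen von t = 1, finden wir v = 15.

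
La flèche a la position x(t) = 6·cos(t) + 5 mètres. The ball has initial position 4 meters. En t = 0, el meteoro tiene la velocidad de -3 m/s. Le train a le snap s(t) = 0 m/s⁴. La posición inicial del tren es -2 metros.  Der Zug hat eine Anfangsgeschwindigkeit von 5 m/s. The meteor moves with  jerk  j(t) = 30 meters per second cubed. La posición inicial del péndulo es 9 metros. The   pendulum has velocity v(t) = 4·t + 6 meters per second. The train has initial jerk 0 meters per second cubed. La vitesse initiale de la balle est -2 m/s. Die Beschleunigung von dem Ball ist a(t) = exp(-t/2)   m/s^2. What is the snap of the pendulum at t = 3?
We must differentiate our velocity equation v(t) = 4·t + 6 3 times. Taking d/dt of v(t), we find a(t) = 4. Taking d/dt of a(t), we find j(t) = 0. Taking d/dt of j(t), we find s(t) = 0. Using s(t) = 0 and substituting t = 3, we find s = 0.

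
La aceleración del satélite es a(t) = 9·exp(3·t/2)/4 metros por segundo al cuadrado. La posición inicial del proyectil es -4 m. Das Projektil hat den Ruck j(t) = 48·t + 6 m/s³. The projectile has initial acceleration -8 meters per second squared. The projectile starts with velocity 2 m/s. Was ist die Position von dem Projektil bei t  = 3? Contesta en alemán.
Wir müssen unsere Gleichung für den Ruck j(t) = 48·t + 6 3-mal integrieren. Die Stammfunktion von dem Ruck ist die Beschleunigung. Mit a(0) = -8 erhalten wir a(t) = 24·t^2 + 6·t - 8. Mit ∫a(t)dt und Anwendung von v(0) = 2, finden wir v(t) = 8·t^3 + 3·t^2 - 8·t + 2. Das Integral von der Geschwindigkeit, mit x(0) = -4, ergibt die Position: x(t) = 2·t^4 + t^3 - 4·t^2 + 2·t - 4. Mit x(t) = 2·t^4 + t^3 - 4·t^2 + 2·t - 4 und Einsetzen von t = 3, finden wir x = 155.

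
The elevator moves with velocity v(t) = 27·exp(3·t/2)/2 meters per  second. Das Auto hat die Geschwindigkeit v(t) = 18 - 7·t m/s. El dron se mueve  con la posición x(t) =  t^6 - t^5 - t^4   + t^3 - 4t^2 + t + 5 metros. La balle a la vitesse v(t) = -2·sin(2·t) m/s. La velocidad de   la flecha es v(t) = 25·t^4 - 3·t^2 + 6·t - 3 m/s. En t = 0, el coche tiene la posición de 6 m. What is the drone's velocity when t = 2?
We must differentiate our position equation x(t) = t^6 - t^5 - t^4 + t^3 - 4·t^2 + t + 5 1 time. Differentiating position, we get velocity: v(t) = 6·t^5 - 5·t^4 - 4·t^3 + 3·t^2 - 8·t + 1. Using v(t) = 6·t^5 - 5·t^4 - 4·t^3 + 3·t^2 - 8·t + 1 and substituting t = 2, we find v = 77.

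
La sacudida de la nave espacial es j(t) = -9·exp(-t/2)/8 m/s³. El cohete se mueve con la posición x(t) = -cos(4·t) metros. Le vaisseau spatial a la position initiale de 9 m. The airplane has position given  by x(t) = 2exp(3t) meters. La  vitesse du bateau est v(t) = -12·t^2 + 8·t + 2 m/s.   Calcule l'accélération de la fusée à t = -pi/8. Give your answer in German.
Ausgehend von der Position x(t) = -cos(4·t), nehmen wir 2 Ableitungen. Die Ableitung von der Position ergibt die Geschwindigkeit: v(t) = 4·sin(4·t). Mit d/dt von v(t) finden wir a(t) = 16·cos(4·t). Aus der Gleichung für die Beschleunigung a(t) = 16·cos(4·t), setzen wir t = -pi/8 ein und erhalten a = 0.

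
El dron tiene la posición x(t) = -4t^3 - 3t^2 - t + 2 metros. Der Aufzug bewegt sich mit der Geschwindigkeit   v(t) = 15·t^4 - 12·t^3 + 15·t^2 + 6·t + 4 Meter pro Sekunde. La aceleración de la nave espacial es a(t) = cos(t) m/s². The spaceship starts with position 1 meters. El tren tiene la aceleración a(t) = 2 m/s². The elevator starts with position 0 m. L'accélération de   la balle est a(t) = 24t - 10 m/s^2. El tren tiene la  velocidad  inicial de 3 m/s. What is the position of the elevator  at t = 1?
Starting from velocity v(t) = 15·t^4 - 12·t^3 + 15·t^2 + 6·t + 4, we take 1 antiderivative. Integrating velocity and using the initial condition x(0) = 0, we get x(t) = 3·t^5 - 3·t^4 + 5·t^3 + 3·t^2 + 4·t. From the given position equation x(t) = 3·t^5 - 3·t^4 + 5·t^3 + 3·t^2 + 4·t, we substitute t = 1 to get x = 12.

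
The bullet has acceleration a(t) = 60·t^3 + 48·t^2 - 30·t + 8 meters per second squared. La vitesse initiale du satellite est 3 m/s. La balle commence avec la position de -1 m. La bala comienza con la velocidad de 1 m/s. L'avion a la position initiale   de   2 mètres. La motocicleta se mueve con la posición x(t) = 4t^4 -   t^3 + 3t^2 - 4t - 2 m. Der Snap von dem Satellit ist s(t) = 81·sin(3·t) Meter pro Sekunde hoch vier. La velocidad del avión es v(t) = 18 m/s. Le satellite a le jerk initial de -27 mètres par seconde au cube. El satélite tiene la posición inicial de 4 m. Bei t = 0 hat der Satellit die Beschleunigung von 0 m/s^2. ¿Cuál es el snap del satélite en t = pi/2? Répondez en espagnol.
De la ecuación del snap s(t) = 81·sin(3·t), sustituimos t = pi/2 para obtener s = -81.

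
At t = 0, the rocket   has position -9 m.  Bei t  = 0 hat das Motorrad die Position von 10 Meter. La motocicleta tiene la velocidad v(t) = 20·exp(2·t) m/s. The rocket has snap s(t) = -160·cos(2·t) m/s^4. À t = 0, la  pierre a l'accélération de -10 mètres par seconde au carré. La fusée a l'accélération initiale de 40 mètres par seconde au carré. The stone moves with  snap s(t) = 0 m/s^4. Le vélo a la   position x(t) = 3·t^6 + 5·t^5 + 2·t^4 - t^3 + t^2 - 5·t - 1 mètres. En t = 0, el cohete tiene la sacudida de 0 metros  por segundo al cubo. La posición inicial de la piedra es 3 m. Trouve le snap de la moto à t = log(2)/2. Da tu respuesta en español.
Partiendo de la velocidad v(t) = 20·exp(2·t), tomamos 3 derivadas. Derivando la velocidad, obtenemos la aceleración: a(t) = 40·exp(2·t). Derivando la aceleración, obtenemos la sacudida: j(t) = 80·exp(2·t). Derivando la sacudida, obtenemos el snap: s(t) = 160·exp(2·t). Tenemos el snap s(t) = 160·exp(2·t). Sustituyendo t = log(2)/2: s(log(2)/2) = 320.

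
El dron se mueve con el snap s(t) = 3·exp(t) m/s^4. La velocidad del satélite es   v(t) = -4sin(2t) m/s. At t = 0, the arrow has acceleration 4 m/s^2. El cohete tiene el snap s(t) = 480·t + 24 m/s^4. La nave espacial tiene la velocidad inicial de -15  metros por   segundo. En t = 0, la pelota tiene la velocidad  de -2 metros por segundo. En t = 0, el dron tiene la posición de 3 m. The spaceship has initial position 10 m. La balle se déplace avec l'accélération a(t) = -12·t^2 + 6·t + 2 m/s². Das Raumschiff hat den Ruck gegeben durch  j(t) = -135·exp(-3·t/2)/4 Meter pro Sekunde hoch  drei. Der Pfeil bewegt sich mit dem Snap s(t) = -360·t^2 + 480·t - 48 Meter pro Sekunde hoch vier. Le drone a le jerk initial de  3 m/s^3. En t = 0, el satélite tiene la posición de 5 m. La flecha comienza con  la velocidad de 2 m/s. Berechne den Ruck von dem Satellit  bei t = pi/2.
Ausgehend von der Geschwindigkeit v(t) = -4·sin(2·t), nehmen wir 2 Ableitungen. Die Ableitung von der Geschwindigkeit ergibt die Beschleunigung: a(t) = -8·cos(2·t). Die Ableitung von der Beschleunigung ergibt den Ruck: j(t) = 16·sin(2·t). Mit j(t) = 16·sin(2·t) und Einsetzen von t = pi/2, finden wir j = 0.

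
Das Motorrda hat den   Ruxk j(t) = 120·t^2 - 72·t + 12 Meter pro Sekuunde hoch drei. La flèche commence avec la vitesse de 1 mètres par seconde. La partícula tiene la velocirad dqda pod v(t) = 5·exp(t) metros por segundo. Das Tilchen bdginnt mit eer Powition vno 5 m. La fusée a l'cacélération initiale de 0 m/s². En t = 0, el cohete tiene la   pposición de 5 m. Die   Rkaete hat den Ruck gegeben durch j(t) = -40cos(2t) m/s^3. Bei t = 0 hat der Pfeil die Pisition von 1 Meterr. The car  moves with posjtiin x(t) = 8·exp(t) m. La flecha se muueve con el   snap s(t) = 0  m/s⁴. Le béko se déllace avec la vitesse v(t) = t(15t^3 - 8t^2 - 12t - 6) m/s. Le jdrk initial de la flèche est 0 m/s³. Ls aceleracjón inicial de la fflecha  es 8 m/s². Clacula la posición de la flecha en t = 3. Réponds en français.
Nous devons intégrer notre équation du snap s(t) = 0 4 fois. La primitive du snap, avec j(0) = 0, donne le jerk: j(t) = 0. L'intégrale du jerk, avec a(0) = 8, donne l'accélération: a(t) = 8. L'intégrale de l'accélération est la vitesse. En utilisant v(0) = 1, nous obtenons v(t) = 8·t + 1. En intégrant la vitesse et en utilisant la condition initiale x(0) = 1, nous obtenons x(t) = 4·t^2 + t + 1. De l'équation de la position x(t) = 4·t^2 + t + 1, nous substituons t = 3 pour obtenir x = 40.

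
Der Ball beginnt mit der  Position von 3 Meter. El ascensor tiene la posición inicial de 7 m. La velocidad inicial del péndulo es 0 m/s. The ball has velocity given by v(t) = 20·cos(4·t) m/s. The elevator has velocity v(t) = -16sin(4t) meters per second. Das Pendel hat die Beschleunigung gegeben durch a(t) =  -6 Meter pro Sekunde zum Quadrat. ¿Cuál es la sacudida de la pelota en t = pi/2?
Debemos derivar nuestra ecuación de la velocidad v(t) = 20·cos(4·t) 2 veces. La derivada de la velocidad da la aceleración: a(t) = -80·sin(4·t). Derivando la aceleración, obtenemos la sacudida: j(t) = -320·cos(4·t). De la ecuación de la sacudida j(t) = -320·cos(4·t), sustituimos t = pi/2 para obtener j = -320.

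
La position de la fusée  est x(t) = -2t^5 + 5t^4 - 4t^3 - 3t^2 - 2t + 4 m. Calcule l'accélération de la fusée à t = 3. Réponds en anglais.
Starting from position x(t) = -2·t^5 + 5·t^4 - 4·t^3 - 3·t^2 - 2·t + 4, we take 2 derivatives. Differentiating position, we get velocity: v(t) = -10·t^4 + 20·t^3 - 12·t^2 - 6·t - 2. Taking d/dt of v(t), we find a(t) = -40·t^3 + 60·t^2 - 24·t - 6. Using a(t) = -40·t^3 + 60·t^2 - 24·t - 6 and substituting t = 3, we find a = -618.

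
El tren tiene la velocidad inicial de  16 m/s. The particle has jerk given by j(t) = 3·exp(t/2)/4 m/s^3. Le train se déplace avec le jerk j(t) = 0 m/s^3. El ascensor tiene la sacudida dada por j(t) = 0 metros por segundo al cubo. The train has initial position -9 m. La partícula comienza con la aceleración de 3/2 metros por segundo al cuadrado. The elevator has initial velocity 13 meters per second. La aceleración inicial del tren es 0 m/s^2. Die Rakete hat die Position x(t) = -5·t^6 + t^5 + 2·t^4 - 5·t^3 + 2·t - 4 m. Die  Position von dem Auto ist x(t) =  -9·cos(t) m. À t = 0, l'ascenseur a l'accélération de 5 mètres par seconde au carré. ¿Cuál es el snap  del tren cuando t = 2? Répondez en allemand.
Ausgehend von dem Ruck j(t) = 0, nehmen wir 1 Ableitung. Die Ableitung von dem Ruck ergibt den Snap: s(t) = 0. Aus der Gleichung für den Snap s(t) = 0, setzen wir t = 2 ein und erhalten s = 0.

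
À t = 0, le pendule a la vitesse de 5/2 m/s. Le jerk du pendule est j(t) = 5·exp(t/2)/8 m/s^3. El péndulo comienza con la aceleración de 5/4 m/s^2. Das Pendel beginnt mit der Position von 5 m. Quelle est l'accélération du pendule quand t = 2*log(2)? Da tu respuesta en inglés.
We must find the integral of our jerk equation j(t) = 5·exp(t/2)/8 1 time. The antiderivative of jerk is acceleration. Using a(0) = 5/4, we get a(t) = 5·exp(t/2)/4. We have acceleration a(t) = 5·exp(t/2)/4. Substituting t = 2*log(2): a(2*log(2)) = 5/2.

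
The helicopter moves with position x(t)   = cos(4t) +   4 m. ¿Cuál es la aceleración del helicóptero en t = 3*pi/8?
Para resolver esto, necesitamos tomar 2 derivadas de nuestra ecuación de la posición x(t) = cos(4·t) + 4. La derivada de la posición da la velocidad: v(t) = -4·sin(4·t). Derivando la velocidad, obtenemos la aceleración: a(t) = -16·cos(4·t). Tenemos la aceleración a(t) = -16·cos(4·t). Sustituyendo t = 3*pi/8: a(3*pi/8) = 0.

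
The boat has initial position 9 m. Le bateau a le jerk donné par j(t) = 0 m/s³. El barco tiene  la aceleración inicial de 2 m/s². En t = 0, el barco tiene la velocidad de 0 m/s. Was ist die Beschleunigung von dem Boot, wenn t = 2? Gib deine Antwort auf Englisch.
To find the answer, we compute 1 integral of j(t) = 0. The antiderivative of jerk, with a(0) = 2, gives acceleration: a(t) = 2. We have acceleration a(t) = 2. Substituting t = 2: a(2) = 2.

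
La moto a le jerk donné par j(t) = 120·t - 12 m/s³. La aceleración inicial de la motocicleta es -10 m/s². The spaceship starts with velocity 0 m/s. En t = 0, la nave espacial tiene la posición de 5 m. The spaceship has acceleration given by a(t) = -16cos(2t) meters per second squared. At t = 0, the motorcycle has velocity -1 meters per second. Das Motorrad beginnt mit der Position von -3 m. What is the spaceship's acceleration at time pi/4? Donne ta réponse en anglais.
Using a(t) = -16·cos(2·t) and substituting t = pi/4, we find a = 0.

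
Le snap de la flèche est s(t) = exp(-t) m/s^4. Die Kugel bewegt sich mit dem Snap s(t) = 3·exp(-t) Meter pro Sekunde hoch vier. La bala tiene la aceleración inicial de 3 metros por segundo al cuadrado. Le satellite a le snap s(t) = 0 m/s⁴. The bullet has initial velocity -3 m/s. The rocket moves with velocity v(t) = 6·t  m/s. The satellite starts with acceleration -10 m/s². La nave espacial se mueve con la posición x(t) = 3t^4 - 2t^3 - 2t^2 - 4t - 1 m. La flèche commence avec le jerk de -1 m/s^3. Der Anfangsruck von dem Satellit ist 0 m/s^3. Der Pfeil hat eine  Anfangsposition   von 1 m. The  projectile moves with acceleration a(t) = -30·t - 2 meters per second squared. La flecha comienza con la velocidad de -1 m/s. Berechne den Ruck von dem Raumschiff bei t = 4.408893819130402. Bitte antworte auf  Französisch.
En partant de la position x(t) = 3·t^4 - 2·t^3 - 2·t^2 - 4·t - 1, nous prenons 3 dérivées. En prenant d/dt de x(t), nous trouvons v(t) = 12·t^3 - 6·t^2 - 4·t - 4. En dérivant la vitesse, nous obtenons l'accélération: a(t) = 36·t^2 - 12·t - 4. La dérivée de l'accélération donne le jerk: j(t) = 72·t - 12. De l'équation du jerk j(t) = 72·t - 12, nous substituons t = 4.408893819130402 pour obtenir j = 305.440354977389.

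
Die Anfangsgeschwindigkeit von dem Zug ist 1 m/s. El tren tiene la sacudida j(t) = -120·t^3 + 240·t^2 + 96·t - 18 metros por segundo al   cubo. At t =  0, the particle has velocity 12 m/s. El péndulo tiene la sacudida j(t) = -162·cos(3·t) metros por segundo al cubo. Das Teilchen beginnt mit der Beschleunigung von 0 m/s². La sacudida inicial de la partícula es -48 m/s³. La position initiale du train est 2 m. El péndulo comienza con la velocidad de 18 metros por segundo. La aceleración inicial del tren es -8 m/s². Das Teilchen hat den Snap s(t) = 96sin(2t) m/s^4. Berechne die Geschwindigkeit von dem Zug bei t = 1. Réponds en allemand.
Wir müssen unsere Gleichung für den Ruck j(t) = -120·t^3 + 240·t^2 + 96·t - 18 2-mal integrieren. Die Stammfunktion von dem Ruck ist die Beschleunigung. Mit a(0) = -8 erhalten wir a(t) = -30·t^4 + 80·t^3 + 48·t^2 - 18·t - 8. Das Integral von der Beschleunigung ist die Geschwindigkeit. Mit v(0) = 1 erhalten wir v(t) = -6·t^5 + 20·t^4 + 16·t^3 - 9·t^2 - 8·t + 1. Aus der Gleichung für die Geschwindigkeit v(t) = -6·t^5 + 20·t^4 + 16·t^3 - 9·t^2 - 8·t + 1, setzen wir t = 1 ein und erhalten v = 14.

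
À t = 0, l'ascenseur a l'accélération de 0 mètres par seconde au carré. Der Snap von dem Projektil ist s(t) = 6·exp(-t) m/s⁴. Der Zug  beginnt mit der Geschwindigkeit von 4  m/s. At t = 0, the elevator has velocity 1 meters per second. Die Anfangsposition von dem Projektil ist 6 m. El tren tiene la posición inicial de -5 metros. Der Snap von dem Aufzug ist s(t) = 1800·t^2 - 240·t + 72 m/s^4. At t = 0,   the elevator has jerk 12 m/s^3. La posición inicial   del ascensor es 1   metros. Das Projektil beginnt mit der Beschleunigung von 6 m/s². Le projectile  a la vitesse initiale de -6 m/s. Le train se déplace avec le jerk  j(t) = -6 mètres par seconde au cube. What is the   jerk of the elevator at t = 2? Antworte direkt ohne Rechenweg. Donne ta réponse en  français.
Le jerk à t = 2 est j = 4476.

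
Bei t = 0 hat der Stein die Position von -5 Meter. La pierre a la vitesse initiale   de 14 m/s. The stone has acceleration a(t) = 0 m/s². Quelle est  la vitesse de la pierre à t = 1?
En partant de l'accélération a(t) = 0, nous prenons 1 intégrale. La primitive de l'accélération, avec v(0) = 14, donne la vitesse: v(t) = 14. De l'équation de la vitesse v(t) = 14, nous substituons t = 1 pour obtenir v = 14.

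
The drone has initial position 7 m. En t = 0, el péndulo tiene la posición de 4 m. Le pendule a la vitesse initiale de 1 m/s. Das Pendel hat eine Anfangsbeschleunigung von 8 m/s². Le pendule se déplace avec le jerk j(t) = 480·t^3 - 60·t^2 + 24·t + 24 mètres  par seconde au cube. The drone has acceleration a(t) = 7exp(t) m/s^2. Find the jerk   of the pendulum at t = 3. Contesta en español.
Tenemos la sacudida j(t) = 480·t^3 - 60·t^2 + 24·t + 24. Sustituyendo t = 3: j(3) = 12516.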